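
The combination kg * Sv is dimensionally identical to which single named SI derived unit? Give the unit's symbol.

Sv = m²·s⁻².
Combining: kg·Sv = kg · (m²·s⁻²) = kg·m²·s⁻².
kg·m²·s⁻² is the base-SI form of the joule.

J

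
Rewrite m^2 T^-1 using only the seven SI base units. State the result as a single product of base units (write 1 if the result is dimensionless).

kg⁻¹·m²·s²·A

T = Wb/m² (flux density = flux per area),
    = kg·s⁻²·A⁻¹.
So T⁻¹ = kg⁻¹·s²·A.
Combining: m²·T⁻¹ = m² · (kg⁻¹·s²·A) = kg⁻¹·m²·s²·A.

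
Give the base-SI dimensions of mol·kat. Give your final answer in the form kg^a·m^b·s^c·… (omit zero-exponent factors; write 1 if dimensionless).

kat = mol/s = s⁻¹·mol (catalytic activity).
Combining: mol·kat = mol · (s⁻¹·mol) = s⁻¹·mol².

s⁻¹·mol²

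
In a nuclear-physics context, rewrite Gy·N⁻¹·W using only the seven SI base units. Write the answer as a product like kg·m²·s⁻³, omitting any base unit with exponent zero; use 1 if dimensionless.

Gy = J/kg (absorbed dose = energy per mass),
    = m²·s⁻².
N = kg·m/s² = kg·m·s⁻² (force = mass × acceleration).
So N⁻¹ = kg⁻¹·m⁻¹·s².
W = J/s (power = energy per time),
    = kg·m²·s⁻³.
Combining: Gy·N⁻¹·W = (m²·s⁻²) · (kg⁻¹·m⁻¹·s²) · (kg·m²·s⁻³) = m³·s⁻³.

m³·s⁻³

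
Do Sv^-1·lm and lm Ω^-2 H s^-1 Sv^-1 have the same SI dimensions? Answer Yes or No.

Left side:
  Sv = J/kg (equivalent dose = energy per mass),
      = m²·s⁻².
  So Sv⁻¹ = m⁻²·s².
  lm = cd·sr = cd (luminous flux; sr is dimensionless).
  Combining: Sv⁻¹·lm = (m⁻²·s²) · cd = m⁻²·s²·cd.
Right side:
  lm = cd·sr = cd (luminous flux; sr is dimensionless).
  Ω = V/A (resistance = voltage per current),
      = kg·m²·s⁻³·A⁻².
  So Ω⁻² = kg⁻²·m⁻⁴·s⁶·A⁴.
  H = Wb/A (inductance = flux per current),
      = kg·m²·s⁻²·A⁻².
  Sv = J/kg (equivalent dose = energy per mass),
      = m²·s⁻².
  So Sv⁻¹ = m⁻²·s².
  Combining: lm·Ω⁻²·H·s⁻¹·Sv⁻¹ = cd · (kg⁻²·m⁻⁴·s⁶·A⁴) · (kg·m²·s⁻²·A⁻²) · s⁻¹ · (m⁻²·s²) = kg⁻¹·m⁻⁴·s⁵·A²·cd.
Left is m⁻²·s²·cd; right is kg⁻¹·m⁻⁴·s⁵·A²·cd — different.

No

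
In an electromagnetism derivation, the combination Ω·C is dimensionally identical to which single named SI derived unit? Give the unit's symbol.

Ω = V/A (resistance = voltage per current),
    = kg·m²·s⁻³·A⁻².
C = A·s = s·A (charge = current × time).
Combining: Ω·C = (kg·m²·s⁻³·A⁻²) · (s·A) = kg·m²·s⁻²·A⁻¹.
kg·m²·s⁻²·A⁻¹ is the base-SI form of the weber.

Wb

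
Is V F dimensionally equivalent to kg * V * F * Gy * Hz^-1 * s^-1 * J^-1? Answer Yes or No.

Left side:
  V = W/A (potential = power per current),
      = kg·m²·s⁻³·A⁻¹.
  F = C/V (capacitance = charge per voltage),
      = A·s/(kg·m²·s⁻³·A⁻¹) (substituting C and V),
      = kg⁻¹·m⁻²·s⁴·A².
  Combining: V·F = (kg·m²·s⁻³·A⁻¹) · (kg⁻¹·m⁻²·s⁴·A²) = s·A.
Right side:
  V = W/A (potential = power per current),
      = kg·m²·s⁻³·A⁻¹.
  F = C/V (capacitance = charge per voltage),
      = A·s/(kg·m²·s⁻³·A⁻¹) (substituting C and V),
      = kg⁻¹·m⁻²·s⁴·A².
  Gy = J/kg (absorbed dose = energy per mass),
      = m²·s⁻².
  Hz = 1/s = s⁻¹ (frequency is cycles per second).
  So Hz⁻¹ = s.
  J = N·m (work = force × distance),
      = kg·m²·s⁻².
  So J⁻¹ = kg⁻¹·m⁻²·s².
  Combining: kg·V·F·Gy·Hz⁻¹·s⁻¹·J⁻¹ = kg · (kg·m²·s⁻³·A⁻¹) · (kg⁻¹·m⁻²·s⁴·A²) · (m²·s⁻²) · s · s⁻¹ · (kg⁻¹·m⁻²·s²) = s·A.
Both reduce to s·A.

Yes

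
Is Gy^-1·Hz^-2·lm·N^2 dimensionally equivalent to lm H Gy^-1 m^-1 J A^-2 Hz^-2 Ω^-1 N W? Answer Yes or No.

Left side:
  Gy = J/kg (absorbed dose = energy per mass),
      = m²·s⁻².
  So Gy⁻¹ = m⁻²·s².
  Hz = 1/s = s⁻¹ (frequency is cycles per second).
  So Hz⁻² = s².
  lm = cd·sr = cd (luminous flux; sr is dimensionless).
  N = kg·m/s² = kg·m·s⁻² (force = mass × acceleration).
  So N² = kg²·m²·s⁻⁴.
  Combining: Gy⁻¹·Hz⁻²·lm·N² = (m⁻²·s²) · s² · cd · (kg²·m²·s⁻⁴) = kg²·cd.
Right side:
  lm = cd.
  H = kg·m²·s⁻²·A⁻².
  Gy = m²·s⁻².
  So Gy⁻¹ = m⁻²·s².
  J = kg·m²·s⁻².
  Hz = s⁻¹.
  So Hz⁻² = s².
  Ω = kg·m²·s⁻³·A⁻².
  So Ω⁻¹ = kg⁻¹·m⁻²·s³·A².
  N = kg·m·s⁻².
  W = kg·m²·s⁻³.
  Combining: lm·H·Gy⁻¹·m⁻¹·J·A⁻²·Hz⁻²·Ω⁻¹·N·W = cd · (kg·m²·s⁻²·A⁻²) · (m⁻²·s²) · m⁻¹ · (kg·m²·s⁻²) · A⁻² · s² · (kg⁻¹·m⁻²·s³·A²) · (kg·m·s⁻²) · (kg·m²·s⁻³) = kg³·m²·s⁻²·A⁻²·cd.
Left is kg²·cd; right is kg³·m²·s⁻²·A⁻²·cd — different.

No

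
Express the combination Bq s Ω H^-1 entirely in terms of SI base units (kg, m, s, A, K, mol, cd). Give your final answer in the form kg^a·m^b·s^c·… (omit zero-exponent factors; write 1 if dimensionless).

Bq = s⁻¹.
Ω = kg·m²·s⁻³·A⁻².
H = kg·m²·s⁻²·A⁻².
So H⁻¹ = kg⁻¹·m⁻²·s²·A².
Combining: Bq·s·Ω·H⁻¹ = s⁻¹ · s · (kg·m²·s⁻³·A⁻²) · (kg⁻¹·m⁻²·s²·A²) = s⁻¹.

s⁻¹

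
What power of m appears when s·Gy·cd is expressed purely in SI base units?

Gy = J/kg (absorbed dose = energy per mass),
    = m²·s⁻².
Combining: s·Gy·cd = s · (m²·s⁻²) · cd = m²·s⁻¹·cd.
The exponent of m is 2.

2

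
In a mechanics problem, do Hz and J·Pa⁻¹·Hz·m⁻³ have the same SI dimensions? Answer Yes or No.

Left side:
  Hz = s⁻¹.
Right side:
  J = kg·m²·s⁻².
  Pa = kg·m⁻¹·s⁻².
  So Pa⁻¹ = kg⁻¹·m·s².
  Hz = s⁻¹.
  Combining: J·Pa⁻¹·Hz·m⁻³ = (kg·m²·s⁻²) · (kg⁻¹·m·s²) · s⁻¹ · m⁻³ = s⁻¹.
Both reduce to s⁻¹.

Yes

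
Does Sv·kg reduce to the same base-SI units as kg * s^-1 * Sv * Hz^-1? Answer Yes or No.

Left side:
  Sv = J/kg (equivalent dose = energy per mass),
      = m²·s⁻².
  Combining: Sv·kg = (m²·s⁻²) · kg = kg·m²·s⁻².
Right side:
  Sv = J/kg (equivalent dose = energy per mass),
      = m²·s⁻².
  Hz = 1/s = s⁻¹ (frequency is cycles per second).
  So Hz⁻¹ = s.
  Combining: kg·s⁻¹·Sv·Hz⁻¹ = kg · s⁻¹ · (m²·s⁻²) · s = kg·m²·s⁻².
Both reduce to kg·m²·s⁻².

Yes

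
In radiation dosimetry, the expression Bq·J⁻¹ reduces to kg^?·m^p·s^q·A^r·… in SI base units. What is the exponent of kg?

-1

Bq = s⁻¹.
J = kg·m²·s⁻².
So J⁻¹ = kg⁻¹·m⁻²·s².
Combining: Bq·J⁻¹ = s⁻¹ · (kg⁻¹·m⁻²·s²) = kg⁻¹·m⁻²·s.
The exponent of kg is -1.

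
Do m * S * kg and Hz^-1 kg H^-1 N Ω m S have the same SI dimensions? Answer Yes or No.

No

Left side:
  S = kg⁻¹·m⁻²·s³·A².
  Combining: m·S·kg = m · (kg⁻¹·m⁻²·s³·A²) · kg = m⁻¹·s³·A².
Right side:
  Hz = s⁻¹.
  So Hz⁻¹ = s.
  H = kg·m²·s⁻²·A⁻².
  So H⁻¹ = kg⁻¹·m⁻²·s²·A².
  N = kg·m·s⁻².
  Ω = kg·m²·s⁻³·A⁻².
  S = kg⁻¹·m⁻²·s³·A².
  Combining: Hz⁻¹·kg·H⁻¹·N·Ω·m·S = s · kg · (kg⁻¹·m⁻²·s²·A²) · (kg·m·s⁻²) · (kg·m²·s⁻³·A⁻²) · m · (kg⁻¹·m⁻²·s³·A²) = kg·s·A².
Left is m⁻¹·s³·A²; right is kg·s·A² — different.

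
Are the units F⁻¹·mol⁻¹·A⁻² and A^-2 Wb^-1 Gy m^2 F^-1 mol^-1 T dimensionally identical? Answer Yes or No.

No

Left side:
  F = C/V (capacitance = charge per voltage),
      = A·s/(kg·m²·s⁻³·A⁻¹) (substituting C and V),
      = kg⁻¹·m⁻²·s⁴·A².
  So F⁻¹ = kg·m²·s⁻⁴·A⁻².
  Combining: F⁻¹·mol⁻¹·A⁻² = (kg·m²·s⁻⁴·A⁻²) · mol⁻¹ · A⁻² = kg·m²·s⁻⁴·A⁻⁴·mol⁻¹.
Right side:
  Wb = kg·m²·s⁻²·A⁻¹.
  So Wb⁻¹ = kg⁻¹·m⁻²·s²·A.
  Gy = m²·s⁻².
  F = kg⁻¹·m⁻²·s⁴·A².
  So F⁻¹ = kg·m²·s⁻⁴·A⁻².
  T = kg·s⁻²·A⁻¹.
  Combining: A⁻²·Wb⁻¹·Gy·m²·F⁻¹·mol⁻¹·T = A⁻² · (kg⁻¹·m⁻²·s²·A) · (m²·s⁻²) · m² · (kg·m²·s⁻⁴·A⁻²) · mol⁻¹ · (kg·s⁻²·A⁻¹) = kg·m⁴·s⁻⁶·A⁻⁴·mol⁻¹.
Left is kg·m²·s⁻⁴·A⁻⁴·mol⁻¹; right is kg·m⁴·s⁻⁶·A⁻⁴·mol⁻¹ — different.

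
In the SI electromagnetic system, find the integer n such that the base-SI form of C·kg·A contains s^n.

C = s·A.
Combining: C·kg·A = (s·A) · kg · A = kg·s·A².
The exponent of s is 1.

1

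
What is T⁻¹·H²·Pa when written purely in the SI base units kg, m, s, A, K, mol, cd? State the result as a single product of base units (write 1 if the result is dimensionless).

kg²·m³·s⁻⁴·A⁻³

T = Wb/m² (flux density = flux per area),
    = kg·s⁻²·A⁻¹.
So T⁻¹ = kg⁻¹·s²·A.
H = Wb/A (inductance = flux per current),
    = kg·m²·s⁻²·A⁻².
So H² = kg²·m⁴·s⁻⁴·A⁻⁴.
Pa = N/m² (pressure = force per area),
    = kg·m⁻¹·s⁻².
Combining: T⁻¹·H²·Pa = (kg⁻¹·s²·A) · (kg²·m⁴·s⁻⁴·A⁻⁴) · (kg·m⁻¹·s⁻²) = kg²·m³·s⁻⁴·A⁻³.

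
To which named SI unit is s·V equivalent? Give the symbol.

V = W/A (potential = power per current),
    = kg·m²·s⁻³·A⁻¹.
Combining: s·V = s · (kg·m²·s⁻³·A⁻¹) = kg·m²·s⁻²·A⁻¹.
kg·m²·s⁻²·A⁻¹ is the base-SI form of the weber.

Wb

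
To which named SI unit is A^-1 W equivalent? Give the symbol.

V

W = J/s (power = energy per time),
    = kg·m²·s⁻³.
Combining: A⁻¹·W = A⁻¹ · (kg·m²·s⁻³) = kg·m²·s⁻³·A⁻¹.
kg·m²·s⁻³·A⁻¹ is the base-SI form of the volt.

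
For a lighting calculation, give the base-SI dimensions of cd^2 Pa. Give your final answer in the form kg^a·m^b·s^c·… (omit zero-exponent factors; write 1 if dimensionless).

kg·m⁻¹·s⁻²·cd²

Pa = N/m² (pressure = force per area),
    = kg·m⁻¹·s⁻².
Combining: cd²·Pa = cd² · (kg·m⁻¹·s⁻²) = kg·m⁻¹·s⁻²·cd².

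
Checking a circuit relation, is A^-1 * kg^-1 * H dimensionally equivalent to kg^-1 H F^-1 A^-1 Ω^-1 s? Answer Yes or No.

Yes

Left side:
  H = Wb/A (inductance = flux per current),
      = kg·m²·s⁻²·A⁻².
  Combining: A⁻¹·kg⁻¹·H = A⁻¹ · kg⁻¹ · (kg·m²·s⁻²·A⁻²) = m²·s⁻²·A⁻³.
Right side:
  H = Wb/A (inductance = flux per current),
      = kg·m²·s⁻²·A⁻².
  F = C/V (capacitance = charge per voltage),
      = A·s/(kg·m²·s⁻³·A⁻¹) (substituting C and V),
      = kg⁻¹·m⁻²·s⁴·A².
  So F⁻¹ = kg·m²·s⁻⁴·A⁻².
  Ω = V/A (resistance = voltage per current),
      = kg·m²·s⁻³·A⁻².
  So Ω⁻¹ = kg⁻¹·m⁻²·s³·A².
  Combining: kg⁻¹·H·F⁻¹·A⁻¹·Ω⁻¹·s = kg⁻¹ · (kg·m²·s⁻²·A⁻²) · (kg·m²·s⁻⁴·A⁻²) · A⁻¹ · (kg⁻¹·m⁻²·s³·A²) · s = m²·s⁻²·A⁻³.
Both reduce to m²·s⁻²·A⁻³.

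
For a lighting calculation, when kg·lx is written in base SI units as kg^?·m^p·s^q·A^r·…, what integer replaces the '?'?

1

lx = m⁻²·cd.
Combining: kg·lx = kg · (m⁻²·cd) = kg·m⁻²·cd.
The exponent of kg is 1.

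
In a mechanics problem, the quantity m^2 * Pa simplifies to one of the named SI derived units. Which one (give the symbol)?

Pa = N/m² (pressure = force per area),
    = kg·m⁻¹·s⁻².
Combining: m²·Pa = m² · (kg·m⁻¹·s⁻²) = kg·m·s⁻².
kg·m·s⁻² is the base-SI form of the newton.

N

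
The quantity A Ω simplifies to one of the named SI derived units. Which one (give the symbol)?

V

Ω = V/A (resistance = voltage per current),
    = kg·m²·s⁻³·A⁻².
Combining: A·Ω = A · (kg·m²·s⁻³·A⁻²) = kg·m²·s⁻³·A⁻¹.
kg·m²·s⁻³·A⁻¹ is the base-SI form of the volt.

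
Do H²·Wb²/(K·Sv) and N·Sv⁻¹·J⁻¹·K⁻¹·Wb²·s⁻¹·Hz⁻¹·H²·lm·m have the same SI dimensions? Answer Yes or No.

Left side:
  Sv = J/kg (equivalent dose = energy per mass),
      = m²·s⁻².
  So Sv⁻¹ = m⁻²·s².
  H = Wb/A (inductance = flux per current),
      = kg·m²·s⁻²·A⁻².
  So H² = kg²·m⁴·s⁻⁴·A⁻⁴.
  Wb = V·s (flux: a volt is a weber per second),
      = kg·m²·s⁻²·A⁻¹.
  So Wb² = kg²·m⁴·s⁻⁴·A⁻².
  Combining: K⁻¹·Sv⁻¹·H²·Wb² = K⁻¹ · (m⁻²·s²) · (kg²·m⁴·s⁻⁴·A⁻⁴) · (kg²·m⁴·s⁻⁴·A⁻²) = kg⁴·m⁶·s⁻⁶·A⁻⁶·K⁻¹.
Right side:
  N = kg·m/s² = kg·m·s⁻² (force = mass × acceleration).
  Sv = J/kg (equivalent dose = energy per mass),
      = m²·s⁻².
  So Sv⁻¹ = m⁻²·s².
  J = N·m (work = force × distance),
      = kg·m²·s⁻².
  So J⁻¹ = kg⁻¹·m⁻²·s².
  Wb = V·s (flux: a volt is a weber per second),
      = kg·m²·s⁻²·A⁻¹.
  So Wb² = kg²·m⁴·s⁻⁴·A⁻².
  Hz = 1/s = s⁻¹ (frequency is cycles per second).
  So Hz⁻¹ = s.
  H = Wb/A (inductance = flux per current),
      = kg·m²·s⁻²·A⁻².
  So H² = kg²·m⁴·s⁻⁴·A⁻⁴.
  lm = cd·sr = cd (luminous flux; sr is dimensionless).
  Combining: N·Sv⁻¹·J⁻¹·K⁻¹·Wb²·s⁻¹·Hz⁻¹·H²·lm·m = (kg·m·s⁻²) · (m⁻²·s²) · (kg⁻¹·m⁻²·s²) · K⁻¹ · (kg²·m⁴·s⁻⁴·A⁻²) · s⁻¹ · s · (kg²·m⁴·s⁻⁴·A⁻⁴) · cd · m = kg⁴·m⁶·s⁻⁶·A⁻⁶·K⁻¹·cd.
Left is kg⁴·m⁶·s⁻⁶·A⁻⁶·K⁻¹; right is kg⁴·m⁶·s⁻⁶·A⁻⁶·K⁻¹·cd — different.

No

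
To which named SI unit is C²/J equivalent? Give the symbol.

F

J = N·m (work = force × distance),
    = kg·m²·s⁻².
So J⁻¹ = kg⁻¹·m⁻²·s².
C = A·s = s·A (charge = current × time).
So C² = s²·A².
Combining: J⁻¹·C² = (kg⁻¹·m⁻²·s²) · (s²·A²) = kg⁻¹·m⁻²·s⁴·A².
kg⁻¹·m⁻²·s⁴·A² is the base-SI form of the farad.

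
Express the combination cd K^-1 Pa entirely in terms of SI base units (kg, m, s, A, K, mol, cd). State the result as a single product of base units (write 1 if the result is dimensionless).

Pa = N/m² (pressure = force per area),
    = kg·m⁻¹·s⁻².
Combining: cd·K⁻¹·Pa = cd · K⁻¹ · (kg·m⁻¹·s⁻²) = kg·m⁻¹·s⁻²·K⁻¹·cd.

kg·m⁻¹·s⁻²·K⁻¹·cd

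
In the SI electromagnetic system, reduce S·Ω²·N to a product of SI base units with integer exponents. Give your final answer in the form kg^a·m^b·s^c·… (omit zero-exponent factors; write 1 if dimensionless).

S = 1/Ω (conductance is reciprocal resistance),
    = kg⁻¹·m⁻²·s³·A².
Ω = V/A (resistance = voltage per current),
    = kg·m²·s⁻³·A⁻².
So Ω² = kg²·m⁴·s⁻⁶·A⁻⁴.
N = kg·m/s² = kg·m·s⁻² (force = mass × acceleration).
Combining: S·Ω²·N = (kg⁻¹·m⁻²·s³·A²) · (kg²·m⁴·s⁻⁶·A⁻⁴) · (kg·m·s⁻²) = kg²·m³·s⁻⁵·A⁻².

kg²·m³·s⁻⁵·A⁻²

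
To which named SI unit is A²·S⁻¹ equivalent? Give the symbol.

S = kg⁻¹·m⁻²·s³·A².
So S⁻¹ = kg·m²·s⁻³·A⁻².
Combining: A²·S⁻¹ = A² · (kg·m²·s⁻³·A⁻²) = kg·m²·s⁻³.
kg·m²·s⁻³ is the base-SI form of the watt.

W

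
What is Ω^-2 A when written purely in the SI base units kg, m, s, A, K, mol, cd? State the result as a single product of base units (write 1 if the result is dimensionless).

Ω = kg·m²·s⁻³·A⁻².
So Ω⁻² = kg⁻²·m⁻⁴·s⁶·A⁴.
Combining: Ω⁻²·A = (kg⁻²·m⁻⁴·s⁶·A⁴) · A = kg⁻²·m⁻⁴·s⁶·A⁵.

kg⁻²·m⁻⁴·s⁶·A⁵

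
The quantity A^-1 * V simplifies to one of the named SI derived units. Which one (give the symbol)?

Ω

V = kg·m²·s⁻³·A⁻¹.
Combining: A⁻¹·V = A⁻¹ · (kg·m²·s⁻³·A⁻¹) = kg·m²·s⁻³·A⁻².
kg·m²·s⁻³·A⁻² is the base-SI form of the ohm.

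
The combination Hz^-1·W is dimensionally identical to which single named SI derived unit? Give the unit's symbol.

Hz = 1/s = s⁻¹ (frequency is cycles per second).
So Hz⁻¹ = s.
W = J/s (power = energy per time),
    = kg·m²·s⁻³.
Combining: Hz⁻¹·W = s · (kg·m²·s⁻³) = kg·m²·s⁻².
kg·m²·s⁻² is the base-SI form of the joule.

J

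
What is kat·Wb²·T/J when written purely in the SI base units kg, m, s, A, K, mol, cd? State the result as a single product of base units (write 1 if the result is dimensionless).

kg²·m²·s⁻⁵·A⁻³·mol

kat = mol/s = s⁻¹·mol (catalytic activity).
J = N·m (work = force × distance),
    = kg·m²·s⁻².
So J⁻¹ = kg⁻¹·m⁻²·s².
Wb = V·s (flux: a volt is a weber per second),
    = kg·m²·s⁻²·A⁻¹.
So Wb² = kg²·m⁴·s⁻⁴·A⁻².
T = Wb/m² (flux density = flux per area),
    = kg·s⁻²·A⁻¹.
Combining: kat·J⁻¹·Wb²·T = (s⁻¹·mol) · (kg⁻¹·m⁻²·s²) · (kg²·m⁴·s⁻⁴·A⁻²) · (kg·s⁻²·A⁻¹) = kg²·m²·s⁻⁵·A⁻³·mol.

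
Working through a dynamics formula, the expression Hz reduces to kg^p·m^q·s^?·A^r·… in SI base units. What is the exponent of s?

-1

Hz = 1/s = s⁻¹ (frequency is cycles per second).
The exponent of s is -1.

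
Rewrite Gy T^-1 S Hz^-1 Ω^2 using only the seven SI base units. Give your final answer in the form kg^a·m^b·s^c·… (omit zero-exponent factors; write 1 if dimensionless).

m⁴·s⁻²·A⁻¹

Gy = J/kg (absorbed dose = energy per mass),
    = m²·s⁻².
T = Wb/m² (flux density = flux per area),
    = kg·s⁻²·A⁻¹.
So T⁻¹ = kg⁻¹·s²·A.
S = 1/Ω (conductance is reciprocal resistance),
    = kg⁻¹·m⁻²·s³·A².
Hz = 1/s = s⁻¹ (frequency is cycles per second).
So Hz⁻¹ = s.
Ω = V/A (resistance = voltage per current),
    = kg·m²·s⁻³·A⁻².
So Ω² = kg²·m⁴·s⁻⁶·A⁻⁴.
Combining: Gy·T⁻¹·S·Hz⁻¹·Ω² = (m²·s⁻²) · (kg⁻¹·s²·A) · (kg⁻¹·m⁻²·s³·A²) · s · (kg²·m⁴·s⁻⁶·A⁻⁴) = m⁴·s⁻²·A⁻¹.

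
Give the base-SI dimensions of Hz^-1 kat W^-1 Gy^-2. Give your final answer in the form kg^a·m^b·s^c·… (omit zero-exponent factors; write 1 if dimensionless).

Hz = s⁻¹.
So Hz⁻¹ = s.
kat = s⁻¹·mol.
W = kg·m²·s⁻³.
So W⁻¹ = kg⁻¹·m⁻²·s³.
Gy = m²·s⁻².
So Gy⁻² = m⁻⁴·s⁴.
Combining: Hz⁻¹·kat·W⁻¹·Gy⁻² = s · (s⁻¹·mol) · (kg⁻¹·m⁻²·s³) · (m⁻⁴·s⁴) = kg⁻¹·m⁻⁶·s⁷·mol.

kg⁻¹·m⁻⁶·s⁷·mol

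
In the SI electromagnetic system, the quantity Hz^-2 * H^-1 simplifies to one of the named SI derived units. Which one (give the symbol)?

F

Hz = 1/s = s⁻¹ (frequency is cycles per second).
So Hz⁻² = s².
H = Wb/A (inductance = flux per current),
    = kg·m²·s⁻²·A⁻².
So H⁻¹ = kg⁻¹·m⁻²·s²·A².
Combining: Hz⁻²·H⁻¹ = s² · (kg⁻¹·m⁻²·s²·A²) = kg⁻¹·m⁻²·s⁴·A².
kg⁻¹·m⁻²·s⁴·A² is the base-SI form of the farad.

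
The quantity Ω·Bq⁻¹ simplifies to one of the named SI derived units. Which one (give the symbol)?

H

Ω = kg·m²·s⁻³·A⁻².
Bq = s⁻¹.
So Bq⁻¹ = s.
Combining: Ω·Bq⁻¹ = (kg·m²·s⁻³·A⁻²) · s = kg·m²·s⁻²·A⁻².
kg·m²·s⁻²·A⁻² is the base-SI form of the henry.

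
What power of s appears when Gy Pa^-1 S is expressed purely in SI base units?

Gy = m²·s⁻².
Pa = kg·m⁻¹·s⁻².
So Pa⁻¹ = kg⁻¹·m·s².
S = kg⁻¹·m⁻²·s³·A².
Combining: Gy·Pa⁻¹·S = (m²·s⁻²) · (kg⁻¹·m·s²) · (kg⁻¹·m⁻²·s³·A²) = kg⁻²·m·s³·A².
The exponent of s is 3.

3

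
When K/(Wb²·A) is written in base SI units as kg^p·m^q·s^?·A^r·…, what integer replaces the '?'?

4

Wb = V·s (flux: a volt is a weber per second),
    = kg·m²·s⁻²·A⁻¹.
So Wb⁻² = kg⁻²·m⁻⁴·s⁴·A².
Combining: Wb⁻²·A⁻¹·K = (kg⁻²·m⁻⁴·s⁴·A²) · A⁻¹ · K = kg⁻²·m⁻⁴·s⁴·A·K.
The exponent of s is 4.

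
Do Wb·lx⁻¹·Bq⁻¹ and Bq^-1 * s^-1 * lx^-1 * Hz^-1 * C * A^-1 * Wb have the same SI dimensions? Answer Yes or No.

No

Left side:
  Wb = V·s (flux: a volt is a weber per second),
      = kg·m²·s⁻²·A⁻¹.
  lx = lm/m² (illuminance = luminous flux per area),
      = m⁻²·cd.
  So lx⁻¹ = m²·cd⁻¹.
  Bq = 1/s = s⁻¹ (activity is decays per second).
  So Bq⁻¹ = s.
  Combining: Wb·lx⁻¹·Bq⁻¹ = (kg·m²·s⁻²·A⁻¹) · (m²·cd⁻¹) · s = kg·m⁴·s⁻¹·A⁻¹·cd⁻¹.
Right side:
  Bq = s⁻¹.
  So Bq⁻¹ = s.
  lx = m⁻²·cd.
  So lx⁻¹ = m²·cd⁻¹.
  Hz = s⁻¹.
  So Hz⁻¹ = s.
  C = s·A.
  Wb = kg·m²·s⁻²·A⁻¹.
  Combining: Bq⁻¹·s⁻¹·lx⁻¹·Hz⁻¹·C·A⁻¹·Wb = s · s⁻¹ · (m²·cd⁻¹) · s · (s·A) · A⁻¹ · (kg·m²·s⁻²·A⁻¹) = kg·m⁴·A⁻¹·cd⁻¹.
Left is kg·m⁴·s⁻¹·A⁻¹·cd⁻¹; right is kg·m⁴·A⁻¹·cd⁻¹ — different.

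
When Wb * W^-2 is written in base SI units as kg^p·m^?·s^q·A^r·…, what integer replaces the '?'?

Wb = V·s (flux: a volt is a weber per second),
    = kg·m²·s⁻²·A⁻¹.
W = J/s (power = energy per time),
    = kg·m²·s⁻³.
So W⁻² = kg⁻²·m⁻⁴·s⁶.
Combining: Wb·W⁻² = (kg·m²·s⁻²·A⁻¹) · (kg⁻²·m⁻⁴·s⁶) = kg⁻¹·m⁻²·s⁴·A⁻¹.
The exponent of m is -2.

-2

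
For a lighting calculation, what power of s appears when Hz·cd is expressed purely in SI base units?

Hz = 1/s = s⁻¹ (frequency is cycles per second).
Combining: Hz·cd = s⁻¹ · cd = s⁻¹·cd.
The exponent of s is -1.

-1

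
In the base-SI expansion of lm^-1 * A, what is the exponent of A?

1

lm = cd·sr = cd (luminous flux; sr is dimensionless).
So lm⁻¹ = cd⁻¹.
Combining: lm⁻¹·A = cd⁻¹ · A = A·cd⁻¹.
The exponent of A is 1.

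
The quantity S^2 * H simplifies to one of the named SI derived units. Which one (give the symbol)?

S = 1/Ω (conductance is reciprocal resistance),
    = kg⁻¹·m⁻²·s³·A².
So S² = kg⁻²·m⁻⁴·s⁶·A⁴.
H = Wb/A (inductance = flux per current),
    = kg·m²·s⁻²·A⁻².
Combining: S²·H = (kg⁻²·m⁻⁴·s⁶·A⁴) · (kg·m²·s⁻²·A⁻²) = kg⁻¹·m⁻²·s⁴·A².
kg⁻¹·m⁻²·s⁴·A² is the base-SI form of the farad.

F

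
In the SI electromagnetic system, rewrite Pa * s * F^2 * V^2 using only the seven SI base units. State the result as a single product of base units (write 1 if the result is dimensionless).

Pa = kg·m⁻¹·s⁻².
F = kg⁻¹·m⁻²·s⁴·A².
So F² = kg⁻²·m⁻⁴·s⁸·A⁴.
V = kg·m²·s⁻³·A⁻¹.
So V² = kg²·m⁴·s⁻⁶·A⁻².
Combining: Pa·s·F²·V² = (kg·m⁻¹·s⁻²) · s · (kg⁻²·m⁻⁴·s⁸·A⁴) · (kg²·m⁴·s⁻⁶·A⁻²) = kg·m⁻¹·s·A².

kg·m⁻¹·s·A²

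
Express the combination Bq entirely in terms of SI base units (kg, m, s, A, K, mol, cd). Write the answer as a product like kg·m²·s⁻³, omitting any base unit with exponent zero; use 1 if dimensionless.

s⁻¹

Bq = 1/s = s⁻¹ (activity is decays per second).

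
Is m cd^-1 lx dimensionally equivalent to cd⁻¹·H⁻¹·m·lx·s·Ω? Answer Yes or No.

Yes

Left side:
  lx = lm/m² (illuminance = luminous flux per area),
      = m⁻²·cd.
  Combining: m·cd⁻¹·lx = m · cd⁻¹ · (m⁻²·cd) = m⁻¹.
Right side:
  H = kg·m²·s⁻²·A⁻².
  So H⁻¹ = kg⁻¹·m⁻²·s²·A².
  lx = m⁻²·cd.
  Ω = kg·m²·s⁻³·A⁻².
  Combining: cd⁻¹·H⁻¹·m·lx·s·Ω = cd⁻¹ · (kg⁻¹·m⁻²·s²·A²) · m · (m⁻²·cd) · s · (kg·m²·s⁻³·A⁻²) = m⁻¹.
Both reduce to m⁻¹.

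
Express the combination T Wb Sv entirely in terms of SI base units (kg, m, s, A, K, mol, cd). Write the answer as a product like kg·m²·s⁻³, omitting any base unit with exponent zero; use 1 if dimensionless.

kg²·m⁴·s⁻⁶·A⁻²

T = Wb/m² (flux density = flux per area),
    = kg·s⁻²·A⁻¹.
Wb = V·s (flux: a volt is a weber per second),
    = kg·m²·s⁻²·A⁻¹.
Sv = J/kg (equivalent dose = energy per mass),
    = m²·s⁻².
Combining: T·Wb·Sv = (kg·s⁻²·A⁻¹) · (kg·m²·s⁻²·A⁻¹) · (m²·s⁻²) = kg²·m⁴·s⁻⁶·A⁻².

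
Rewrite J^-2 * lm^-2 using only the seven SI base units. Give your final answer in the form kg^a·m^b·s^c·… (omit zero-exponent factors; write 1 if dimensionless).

J = N·m (work = force × distance),
    = kg·m²·s⁻².
So J⁻² = kg⁻²·m⁻⁴·s⁴.
lm = cd·sr = cd (luminous flux; sr is dimensionless).
So lm⁻² = cd⁻².
Combining: J⁻²·lm⁻² = (kg⁻²·m⁻⁴·s⁴) · cd⁻² = kg⁻²·m⁻⁴·s⁴·cd⁻².

kg⁻²·m⁻⁴·s⁴·cd⁻²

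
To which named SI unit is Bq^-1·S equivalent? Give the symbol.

Bq = 1/s = s⁻¹ (activity is decays per second).
So Bq⁻¹ = s.
S = 1/Ω (conductance is reciprocal resistance),
    = kg⁻¹·m⁻²·s³·A².
Combining: Bq⁻¹·S = s · (kg⁻¹·m⁻²·s³·A²) = kg⁻¹·m⁻²·s⁴·A².
kg⁻¹·m⁻²·s⁴·A² is the base-SI form of the farad.

F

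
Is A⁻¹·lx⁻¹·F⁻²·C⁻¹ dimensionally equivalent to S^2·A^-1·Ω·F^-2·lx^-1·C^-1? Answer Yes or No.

Left side:
  lx = lm/m² (illuminance = luminous flux per area),
      = m⁻²·cd.
  So lx⁻¹ = m²·cd⁻¹.
  F = C/V (capacitance = charge per voltage),
      = A·s/(kg·m²·s⁻³·A⁻¹) (substituting C and V),
      = kg⁻¹·m⁻²·s⁴·A².
  So F⁻² = kg²·m⁴·s⁻⁸·A⁻⁴.
  C = A·s = s·A (charge = current × time).
  So C⁻¹ = s⁻¹·A⁻¹.
  Combining: A⁻¹·lx⁻¹·F⁻²·C⁻¹ = A⁻¹ · (m²·cd⁻¹) · (kg²·m⁴·s⁻⁸·A⁻⁴) · (s⁻¹·A⁻¹) = kg²·m⁶·s⁻⁹·A⁻⁶·cd⁻¹.
Right side:
  S = 1/Ω (conductance is reciprocal resistance),
      = kg⁻¹·m⁻²·s³·A².
  So S² = kg⁻²·m⁻⁴·s⁶·A⁴.
  Ω = V/A (resistance = voltage per current),
      = kg·m²·s⁻³·A⁻².
  F = C/V (capacitance = charge per voltage),
      = A·s/(kg·m²·s⁻³·A⁻¹) (substituting C and V),
      = kg⁻¹·m⁻²·s⁴·A².
  So F⁻² = kg²·m⁴·s⁻⁸·A⁻⁴.
  lx = lm/m² (illuminance = luminous flux per area),
      = m⁻²·cd.
  So lx⁻¹ = m²·cd⁻¹.
  C = A·s = s·A (charge = current × time).
  So C⁻¹ = s⁻¹·A⁻¹.
  Combining: S²·A⁻¹·Ω·F⁻²·lx⁻¹·C⁻¹ = (kg⁻²·m⁻⁴·s⁶·A⁴) · A⁻¹ · (kg·m²·s⁻³·A⁻²) · (kg²·m⁴·s⁻⁸·A⁻⁴) · (m²·cd⁻¹) · (s⁻¹·A⁻¹) = kg·m⁴·s⁻⁶·A⁻⁴·cd⁻¹.
Left is kg²·m⁶·s⁻⁹·A⁻⁶·cd⁻¹; right is kg·m⁴·s⁻⁶·A⁻⁴·cd⁻¹ — different.

No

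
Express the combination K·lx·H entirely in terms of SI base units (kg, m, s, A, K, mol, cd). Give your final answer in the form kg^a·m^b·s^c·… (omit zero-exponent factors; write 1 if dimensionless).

lx = lm/m² (illuminance = luminous flux per area),
    = m⁻²·cd.
H = Wb/A (inductance = flux per current),
    = kg·m²·s⁻²·A⁻².
Combining: K·lx·H = K · (m⁻²·cd) · (kg·m²·s⁻²·A⁻²) = kg·s⁻²·A⁻²·K·cd.

kg·s⁻²·A⁻²·K·cd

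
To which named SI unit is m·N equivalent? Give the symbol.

N = kg·m·s⁻².
Combining: m·N = m · (kg·m·s⁻²) = kg·m²·s⁻².
kg·m²·s⁻² is the base-SI form of the joule.

J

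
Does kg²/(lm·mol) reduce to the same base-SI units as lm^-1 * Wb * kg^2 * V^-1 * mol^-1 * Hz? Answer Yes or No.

Yes

Left side:
  lm = cd·sr = cd (luminous flux; sr is dimensionless).
  So lm⁻¹ = cd⁻¹.
  Combining: lm⁻¹·mol⁻¹·kg² = cd⁻¹ · mol⁻¹ · kg² = kg²·mol⁻¹·cd⁻¹.
Right side:
  lm = cd·sr = cd (luminous flux; sr is dimensionless).
  So lm⁻¹ = cd⁻¹.
  Wb = V·s (flux: a volt is a weber per second),
      = kg·m²·s⁻²·A⁻¹.
  V = W/A (potential = power per current),
      = kg·m²·s⁻³·A⁻¹.
  So V⁻¹ = kg⁻¹·m⁻²·s³·A.
  Hz = 1/s = s⁻¹ (frequency is cycles per second).
  Combining: lm⁻¹·Wb·kg²·V⁻¹·mol⁻¹·Hz = cd⁻¹ · (kg·m²·s⁻²·A⁻¹) · kg² · (kg⁻¹·m⁻²·s³·A) · mol⁻¹ · s⁻¹ = kg²·mol⁻¹·cd⁻¹.
Both reduce to kg²·mol⁻¹·cd⁻¹.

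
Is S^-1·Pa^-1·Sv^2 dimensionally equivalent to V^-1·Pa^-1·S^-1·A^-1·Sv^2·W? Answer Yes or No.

Yes

Left side:
  S = kg⁻¹·m⁻²·s³·A².
  So S⁻¹ = kg·m²·s⁻³·A⁻².
  Pa = kg·m⁻¹·s⁻².
  So Pa⁻¹ = kg⁻¹·m·s².
  Sv = m²·s⁻².
  So Sv² = m⁴·s⁻⁴.
  Combining: S⁻¹·Pa⁻¹·Sv² = (kg·m²·s⁻³·A⁻²) · (kg⁻¹·m·s²) · (m⁴·s⁻⁴) = m⁷·s⁻⁵·A⁻².
Right side:
  V = kg·m²·s⁻³·A⁻¹.
  So V⁻¹ = kg⁻¹·m⁻²·s³·A.
  Pa = kg·m⁻¹·s⁻².
  So Pa⁻¹ = kg⁻¹·m·s².
  S = kg⁻¹·m⁻²·s³·A².
  So S⁻¹ = kg·m²·s⁻³·A⁻².
  Sv = m²·s⁻².
  So Sv² = m⁴·s⁻⁴.
  W = kg·m²·s⁻³.
  Combining: V⁻¹·Pa⁻¹·S⁻¹·A⁻¹·Sv²·W = (kg⁻¹·m⁻²·s³·A) · (kg⁻¹·m·s²) · (kg·m²·s⁻³·A⁻²) · A⁻¹ · (m⁴·s⁻⁴) · (kg·m²·s⁻³) = m⁷·s⁻⁵·A⁻².
Both reduce to m⁷·s⁻⁵·A⁻².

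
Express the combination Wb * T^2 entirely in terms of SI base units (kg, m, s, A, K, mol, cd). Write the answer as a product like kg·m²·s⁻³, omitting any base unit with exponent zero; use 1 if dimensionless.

Wb = V·s (flux: a volt is a weber per second),
    = kg·m²·s⁻²·A⁻¹.
T = Wb/m² (flux density = flux per area),
    = kg·s⁻²·A⁻¹.
So T² = kg²·s⁻⁴·A⁻².
Combining: Wb·T² = (kg·m²·s⁻²·A⁻¹) · (kg²·s⁻⁴·A⁻²) = kg³·m²·s⁻⁶·A⁻³.

kg³·m²·s⁻⁶·A⁻³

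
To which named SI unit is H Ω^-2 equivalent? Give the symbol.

F

H = kg·m²·s⁻²·A⁻².
Ω = kg·m²·s⁻³·A⁻².
So Ω⁻² = kg⁻²·m⁻⁴·s⁶·A⁴.
Combining: H·Ω⁻² = (kg·m²·s⁻²·A⁻²) · (kg⁻²·m⁻⁴·s⁶·A⁴) = kg⁻¹·m⁻²·s⁴·A².
kg⁻¹·m⁻²·s⁴·A² is the base-SI form of the farad.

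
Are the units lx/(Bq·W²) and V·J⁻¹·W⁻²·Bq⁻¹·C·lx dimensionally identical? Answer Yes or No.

Left side:
  Bq = 1/s = s⁻¹ (activity is decays per second).
  So Bq⁻¹ = s.
  W = J/s (power = energy per time),
      = kg·m²·s⁻³.
  So W⁻² = kg⁻²·m⁻⁴·s⁶.
  lx = lm/m² (illuminance = luminous flux per area),
      = m⁻²·cd.
  Combining: Bq⁻¹·W⁻²·lx = s · (kg⁻²·m⁻⁴·s⁶) · (m⁻²·cd) = kg⁻²·m⁻⁶·s⁷·cd.
Right side:
  V = W/A (potential = power per current),
      = kg·m²·s⁻³·A⁻¹.
  J = N·m (work = force × distance),
      = kg·m²·s⁻².
  So J⁻¹ = kg⁻¹·m⁻²·s².
  W = J/s (power = energy per time),
      = kg·m²·s⁻³.
  So W⁻² = kg⁻²·m⁻⁴·s⁶.
  Bq = 1/s = s⁻¹ (activity is decays per second).
  So Bq⁻¹ = s.
  C = A·s = s·A (charge = current × time).
  lx = lm/m² (illuminance = luminous flux per area),
      = m⁻²·cd.
  Combining: V·J⁻¹·W⁻²·Bq⁻¹·C·lx = (kg·m²·s⁻³·A⁻¹) · (kg⁻¹·m⁻²·s²) · (kg⁻²·m⁻⁴·s⁶) · s · (s·A) · (m⁻²·cd) = kg⁻²·m⁻⁶·s⁷·cd.
Both reduce to kg⁻²·m⁻⁶·s⁷·cd.

Yes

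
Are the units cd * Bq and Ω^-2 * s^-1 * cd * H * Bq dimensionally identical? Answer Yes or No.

No

Left side:
  Bq = 1/s = s⁻¹ (activity is decays per second).
  Combining: cd·Bq = cd · s⁻¹ = s⁻¹·cd.
Right side:
  Ω = V/A (resistance = voltage per current),
      = kg·m²·s⁻³·A⁻².
  So Ω⁻² = kg⁻²·m⁻⁴·s⁶·A⁴.
  H = Wb/A (inductance = flux per current),
      = kg·m²·s⁻²·A⁻².
  Bq = 1/s = s⁻¹ (activity is decays per second).
  Combining: Ω⁻²·s⁻¹·cd·H·Bq = (kg⁻²·m⁻⁴·s⁶·A⁴) · s⁻¹ · cd · (kg·m²·s⁻²·A⁻²) · s⁻¹ = kg⁻¹·m⁻²·s²·A²·cd.
Left is s⁻¹·cd; right is kg⁻¹·m⁻²·s²·A²·cd — different.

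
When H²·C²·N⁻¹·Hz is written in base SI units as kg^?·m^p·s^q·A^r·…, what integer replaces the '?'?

H = Wb/A (inductance = flux per current),
    = kg·m²·s⁻²·A⁻².
So H² = kg²·m⁴·s⁻⁴·A⁻⁴.
C = A·s = s·A (charge = current × time).
So C² = s²·A².
N = kg·m/s² = kg·m·s⁻² (force = mass × acceleration).
So N⁻¹ = kg⁻¹·m⁻¹·s².
Hz = 1/s = s⁻¹ (frequency is cycles per second).
Combining: H²·C²·N⁻¹·Hz = (kg²·m⁴·s⁻⁴·A⁻⁴) · (s²·A²) · (kg⁻¹·m⁻¹·s²) · s⁻¹ = kg·m³·s⁻¹·A⁻².
The exponent of kg is 1.

1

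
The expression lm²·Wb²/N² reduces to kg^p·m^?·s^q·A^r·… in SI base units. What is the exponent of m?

N = kg·m/s² = kg·m·s⁻² (force = mass × acceleration).
So N⁻² = kg⁻²·m⁻²·s⁴.
lm = cd·sr = cd (luminous flux; sr is dimensionless).
So lm² = cd².
Wb = V·s (flux: a volt is a weber per second),
    = kg·m²·s⁻²·A⁻¹.
So Wb² = kg²·m⁴·s⁻⁴·A⁻².
Combining: N⁻²·lm²·Wb² = (kg⁻²·m⁻²·s⁴) · cd² · (kg²·m⁴·s⁻⁴·A⁻²) = m²·A⁻²·cd².
The exponent of m is 2.

2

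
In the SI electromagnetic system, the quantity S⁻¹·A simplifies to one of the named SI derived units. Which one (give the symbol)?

V

S = kg⁻¹·m⁻²·s³·A².
So S⁻¹ = kg·m²·s⁻³·A⁻².
Combining: S⁻¹·A = (kg·m²·s⁻³·A⁻²) · A = kg·m²·s⁻³·A⁻¹.
kg·m²·s⁻³·A⁻¹ is the base-SI form of the volt.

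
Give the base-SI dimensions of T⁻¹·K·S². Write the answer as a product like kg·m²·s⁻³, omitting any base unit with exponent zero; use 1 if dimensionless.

kg⁻³·m⁻⁴·s⁸·A⁵·K

T = Wb/m² (flux density = flux per area),
    = kg·s⁻²·A⁻¹.
So T⁻¹ = kg⁻¹·s²·A.
S = 1/Ω (conductance is reciprocal resistance),
    = kg⁻¹·m⁻²·s³·A².
So S² = kg⁻²·m⁻⁴·s⁶·A⁴.
Combining: T⁻¹·K·S² = (kg⁻¹·s²·A) · K · (kg⁻²·m⁻⁴·s⁶·A⁴) = kg⁻³·m⁻⁴·s⁸·A⁵·K.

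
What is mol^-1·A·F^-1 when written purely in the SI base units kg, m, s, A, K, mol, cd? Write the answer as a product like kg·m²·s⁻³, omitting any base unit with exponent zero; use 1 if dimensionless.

F = C/V (capacitance = charge per voltage),
    = A·s/(kg·m²·s⁻³·A⁻¹) (substituting C and V),
    = kg⁻¹·m⁻²·s⁴·A².
So F⁻¹ = kg·m²·s⁻⁴·A⁻².
Combining: mol⁻¹·A·F⁻¹ = mol⁻¹ · A · (kg·m²·s⁻⁴·A⁻²) = kg·m²·s⁻⁴·A⁻¹·mol⁻¹.

kg·m²·s⁻⁴·A⁻¹·mol⁻¹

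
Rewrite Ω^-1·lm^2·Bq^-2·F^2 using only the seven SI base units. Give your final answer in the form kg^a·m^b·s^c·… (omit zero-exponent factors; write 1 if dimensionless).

Ω = V/A (resistance = voltage per current),
    = kg·m²·s⁻³·A⁻².
So Ω⁻¹ = kg⁻¹·m⁻²·s³·A².
lm = cd·sr = cd (luminous flux; sr is dimensionless).
So lm² = cd².
Bq = 1/s = s⁻¹ (activity is decays per second).
So Bq⁻² = s².
F = C/V (capacitance = charge per voltage),
    = A·s/(kg·m²·s⁻³·A⁻¹) (substituting C and V),
    = kg⁻¹·m⁻²·s⁴·A².
So F² = kg⁻²·m⁻⁴·s⁸·A⁴.
Combining: Ω⁻¹·lm²·Bq⁻²·F² = (kg⁻¹·m⁻²·s³·A²) · cd² · s² · (kg⁻²·m⁻⁴·s⁸·A⁴) = kg⁻³·m⁻⁶·s¹³·A⁶·cd².

kg⁻³·m⁻⁶·s¹³·A⁶·cd²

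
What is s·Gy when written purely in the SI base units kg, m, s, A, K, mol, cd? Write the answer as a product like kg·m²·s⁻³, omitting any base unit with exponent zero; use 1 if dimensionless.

Gy = m²·s⁻².
Combining: s·Gy = s · (m²·s⁻²) = m²·s⁻¹.

m²·s⁻¹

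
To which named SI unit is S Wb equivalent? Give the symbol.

C

S = kg⁻¹·m⁻²·s³·A².
Wb = kg·m²·s⁻²·A⁻¹.
Combining: S·Wb = (kg⁻¹·m⁻²·s³·A²) · (kg·m²·s⁻²·A⁻¹) = s·A.
s·A is the base-SI form of the coulomb.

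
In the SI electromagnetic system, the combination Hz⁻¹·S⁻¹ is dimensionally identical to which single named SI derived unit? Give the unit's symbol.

Hz = 1/s = s⁻¹ (frequency is cycles per second).
So Hz⁻¹ = s.
S = 1/Ω (conductance is reciprocal resistance),
    = kg⁻¹·m⁻²·s³·A².
So S⁻¹ = kg·m²·s⁻³·A⁻².
Combining: Hz⁻¹·S⁻¹ = s · (kg·m²·s⁻³·A⁻²) = kg·m²·s⁻²·A⁻².
kg·m²·s⁻²·A⁻² is the base-SI form of the henry.

H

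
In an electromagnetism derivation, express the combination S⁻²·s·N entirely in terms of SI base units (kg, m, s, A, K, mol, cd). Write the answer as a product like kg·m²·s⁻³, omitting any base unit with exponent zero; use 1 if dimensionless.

S = 1/Ω (conductance is reciprocal resistance),
    = kg⁻¹·m⁻²·s³·A².
So S⁻² = kg²·m⁴·s⁻⁶·A⁻⁴.
N = kg·m/s² = kg·m·s⁻² (force = mass × acceleration).
Combining: S⁻²·s·N = (kg²·m⁴·s⁻⁶·A⁻⁴) · s · (kg·m·s⁻²) = kg³·m⁵·s⁻⁷·A⁻⁴.

kg³·m⁵·s⁻⁷·A⁻⁴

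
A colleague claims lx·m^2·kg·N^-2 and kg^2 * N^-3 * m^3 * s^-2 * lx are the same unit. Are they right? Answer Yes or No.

Left side:
  lx = lm/m² (illuminance = luminous flux per area),
      = m⁻²·cd.
  N = kg·m/s² = kg·m·s⁻² (force = mass × acceleration).
  So N⁻² = kg⁻²·m⁻²·s⁴.
  Combining: lx·m²·kg·N⁻² = (m⁻²·cd) · m² · kg · (kg⁻²·m⁻²·s⁴) = kg⁻¹·m⁻²·s⁴·cd.
Right side:
  N = kg·m·s⁻².
  So N⁻³ = kg⁻³·m⁻³·s⁶.
  lx = m⁻²·cd.
  Combining: kg²·N⁻³·m³·s⁻²·lx = kg² · (kg⁻³·m⁻³·s⁶) · m³ · s⁻² · (m⁻²·cd) = kg⁻¹·m⁻²·s⁴·cd.
Both reduce to kg⁻¹·m⁻²·s⁴·cd.

Yes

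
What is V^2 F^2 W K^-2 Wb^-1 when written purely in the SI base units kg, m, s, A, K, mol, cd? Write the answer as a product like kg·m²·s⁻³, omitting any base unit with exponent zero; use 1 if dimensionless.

s·A³·K⁻²

V = W/A (potential = power per current),
    = kg·m²·s⁻³·A⁻¹.
So V² = kg²·m⁴·s⁻⁶·A⁻².
F = C/V (capacitance = charge per voltage),
    = A·s/(kg·m²·s⁻³·A⁻¹) (substituting C and V),
    = kg⁻¹·m⁻²·s⁴·A².
So F² = kg⁻²·m⁻⁴·s⁸·A⁴.
W = J/s (power = energy per time),
    = kg·m²·s⁻³.
Wb = V·s (flux: a volt is a weber per second),
    = kg·m²·s⁻²·A⁻¹.
So Wb⁻¹ = kg⁻¹·m⁻²·s²·A.
Combining: V²·F²·W·K⁻²·Wb⁻¹ = (kg²·m⁴·s⁻⁶·A⁻²) · (kg⁻²·m⁻⁴·s⁸·A⁴) · (kg·m²·s⁻³) · K⁻² · (kg⁻¹·m⁻²·s²·A) = s·A³·K⁻².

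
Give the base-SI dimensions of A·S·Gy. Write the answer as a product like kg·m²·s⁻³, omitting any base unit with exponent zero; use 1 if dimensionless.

kg⁻¹·s·A³

S = kg⁻¹·m⁻²·s³·A².
Gy = m²·s⁻².
Combining: A·S·Gy = A · (kg⁻¹·m⁻²·s³·A²) · (m²·s⁻²) = kg⁻¹·s·A³.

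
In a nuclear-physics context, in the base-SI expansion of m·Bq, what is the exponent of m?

Bq = 1/s = s⁻¹ (activity is decays per second).
Combining: m·Bq = m · s⁻¹ = m·s⁻¹.
The exponent of m is 1.

1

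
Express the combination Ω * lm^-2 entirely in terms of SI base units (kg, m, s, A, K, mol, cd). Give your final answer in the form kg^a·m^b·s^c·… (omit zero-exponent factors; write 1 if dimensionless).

kg·m²·s⁻³·A⁻²·cd⁻²

Ω = V/A (resistance = voltage per current),
    = kg·m²·s⁻³·A⁻².
lm = cd·sr = cd (luminous flux; sr is dimensionless).
So lm⁻² = cd⁻².
Combining: Ω·lm⁻² = (kg·m²·s⁻³·A⁻²) · cd⁻² = kg·m²·s⁻³·A⁻²·cd⁻².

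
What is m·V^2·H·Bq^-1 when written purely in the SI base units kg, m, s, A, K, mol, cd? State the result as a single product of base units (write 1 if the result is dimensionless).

kg³·m⁷·s⁻⁷·A⁻⁴

V = W/A (potential = power per current),
    = kg·m²·s⁻³·A⁻¹.
So V² = kg²·m⁴·s⁻⁶·A⁻².
H = Wb/A (inductance = flux per current),
    = kg·m²·s⁻²·A⁻².
Bq = 1/s = s⁻¹ (activity is decays per second).
So Bq⁻¹ = s.
Combining: m·V²·H·Bq⁻¹ = m · (kg²·m⁴·s⁻⁶·A⁻²) · (kg·m²·s⁻²·A⁻²) · s = kg³·m⁷·s⁻⁷·A⁻⁴.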